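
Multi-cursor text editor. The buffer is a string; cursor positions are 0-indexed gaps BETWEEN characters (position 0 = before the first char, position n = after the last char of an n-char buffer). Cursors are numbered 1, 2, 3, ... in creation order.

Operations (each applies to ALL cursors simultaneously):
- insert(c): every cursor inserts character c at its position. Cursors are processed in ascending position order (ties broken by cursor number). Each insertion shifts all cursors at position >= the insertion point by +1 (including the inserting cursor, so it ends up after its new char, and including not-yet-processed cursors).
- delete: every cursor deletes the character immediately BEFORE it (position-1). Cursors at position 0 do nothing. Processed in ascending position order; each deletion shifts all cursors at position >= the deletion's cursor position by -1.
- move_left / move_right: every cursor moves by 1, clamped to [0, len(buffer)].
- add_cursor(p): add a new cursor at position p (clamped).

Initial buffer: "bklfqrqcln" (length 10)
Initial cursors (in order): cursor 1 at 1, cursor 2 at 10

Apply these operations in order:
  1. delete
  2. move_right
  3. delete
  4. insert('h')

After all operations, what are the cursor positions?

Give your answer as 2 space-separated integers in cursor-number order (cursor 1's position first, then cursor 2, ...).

After op 1 (delete): buffer="klfqrqcl" (len 8), cursors c1@0 c2@8, authorship ........
After op 2 (move_right): buffer="klfqrqcl" (len 8), cursors c1@1 c2@8, authorship ........
After op 3 (delete): buffer="lfqrqc" (len 6), cursors c1@0 c2@6, authorship ......
After op 4 (insert('h')): buffer="hlfqrqch" (len 8), cursors c1@1 c2@8, authorship 1......2

Answer: 1 8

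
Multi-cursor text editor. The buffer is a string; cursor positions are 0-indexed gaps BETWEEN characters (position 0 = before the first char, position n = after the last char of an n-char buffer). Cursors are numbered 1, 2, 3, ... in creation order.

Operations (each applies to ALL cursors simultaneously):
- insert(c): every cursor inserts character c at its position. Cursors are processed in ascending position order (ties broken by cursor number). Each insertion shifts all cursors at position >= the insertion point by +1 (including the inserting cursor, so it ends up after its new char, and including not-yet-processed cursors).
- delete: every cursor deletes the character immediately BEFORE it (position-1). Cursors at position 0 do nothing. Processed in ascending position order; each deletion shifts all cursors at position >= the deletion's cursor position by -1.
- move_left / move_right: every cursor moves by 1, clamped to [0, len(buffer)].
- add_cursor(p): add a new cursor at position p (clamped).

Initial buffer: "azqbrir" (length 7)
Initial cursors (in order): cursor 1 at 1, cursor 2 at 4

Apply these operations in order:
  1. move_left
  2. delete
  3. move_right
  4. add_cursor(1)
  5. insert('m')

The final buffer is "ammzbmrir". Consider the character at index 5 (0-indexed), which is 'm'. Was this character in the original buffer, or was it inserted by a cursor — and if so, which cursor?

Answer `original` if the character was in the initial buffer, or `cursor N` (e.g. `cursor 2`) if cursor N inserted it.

Answer: cursor 2

Derivation:
After op 1 (move_left): buffer="azqbrir" (len 7), cursors c1@0 c2@3, authorship .......
After op 2 (delete): buffer="azbrir" (len 6), cursors c1@0 c2@2, authorship ......
After op 3 (move_right): buffer="azbrir" (len 6), cursors c1@1 c2@3, authorship ......
After op 4 (add_cursor(1)): buffer="azbrir" (len 6), cursors c1@1 c3@1 c2@3, authorship ......
After op 5 (insert('m')): buffer="ammzbmrir" (len 9), cursors c1@3 c3@3 c2@6, authorship .13..2...
Authorship (.=original, N=cursor N): . 1 3 . . 2 . . .
Index 5: author = 2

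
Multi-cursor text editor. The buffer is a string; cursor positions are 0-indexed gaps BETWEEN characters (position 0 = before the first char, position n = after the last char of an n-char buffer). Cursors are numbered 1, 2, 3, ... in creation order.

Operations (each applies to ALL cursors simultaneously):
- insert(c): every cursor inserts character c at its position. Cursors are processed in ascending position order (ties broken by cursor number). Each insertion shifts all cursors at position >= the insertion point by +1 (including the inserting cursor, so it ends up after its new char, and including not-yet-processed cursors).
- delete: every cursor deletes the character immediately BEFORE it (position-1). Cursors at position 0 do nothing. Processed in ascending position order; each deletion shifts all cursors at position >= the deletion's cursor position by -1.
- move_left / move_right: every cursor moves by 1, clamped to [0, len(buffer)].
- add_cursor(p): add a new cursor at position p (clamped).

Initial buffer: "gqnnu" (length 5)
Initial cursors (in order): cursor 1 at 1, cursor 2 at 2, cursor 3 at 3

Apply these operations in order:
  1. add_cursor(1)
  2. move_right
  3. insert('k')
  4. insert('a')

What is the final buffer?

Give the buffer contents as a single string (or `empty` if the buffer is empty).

After op 1 (add_cursor(1)): buffer="gqnnu" (len 5), cursors c1@1 c4@1 c2@2 c3@3, authorship .....
After op 2 (move_right): buffer="gqnnu" (len 5), cursors c1@2 c4@2 c2@3 c3@4, authorship .....
After op 3 (insert('k')): buffer="gqkknknku" (len 9), cursors c1@4 c4@4 c2@6 c3@8, authorship ..14.2.3.
After op 4 (insert('a')): buffer="gqkkaankankau" (len 13), cursors c1@6 c4@6 c2@9 c3@12, authorship ..1414.22.33.

Answer: gqkkaankankau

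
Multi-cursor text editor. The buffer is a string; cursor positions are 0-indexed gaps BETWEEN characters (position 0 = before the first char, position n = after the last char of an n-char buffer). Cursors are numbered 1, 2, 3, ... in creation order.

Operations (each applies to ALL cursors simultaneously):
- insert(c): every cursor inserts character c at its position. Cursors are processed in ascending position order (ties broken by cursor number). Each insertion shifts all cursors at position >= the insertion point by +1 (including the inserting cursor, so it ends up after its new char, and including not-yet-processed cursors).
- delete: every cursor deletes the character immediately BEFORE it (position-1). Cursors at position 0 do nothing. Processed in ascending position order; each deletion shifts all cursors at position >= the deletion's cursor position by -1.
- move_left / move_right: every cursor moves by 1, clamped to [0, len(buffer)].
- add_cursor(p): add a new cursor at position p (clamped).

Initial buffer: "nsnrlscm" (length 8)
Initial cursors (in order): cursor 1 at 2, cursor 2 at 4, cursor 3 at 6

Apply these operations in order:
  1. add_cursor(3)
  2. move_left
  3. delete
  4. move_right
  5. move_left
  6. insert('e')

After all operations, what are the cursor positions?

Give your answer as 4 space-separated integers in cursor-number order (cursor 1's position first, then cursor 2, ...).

Answer: 3 3 5 3

Derivation:
After op 1 (add_cursor(3)): buffer="nsnrlscm" (len 8), cursors c1@2 c4@3 c2@4 c3@6, authorship ........
After op 2 (move_left): buffer="nsnrlscm" (len 8), cursors c1@1 c4@2 c2@3 c3@5, authorship ........
After op 3 (delete): buffer="rscm" (len 4), cursors c1@0 c2@0 c4@0 c3@1, authorship ....
After op 4 (move_right): buffer="rscm" (len 4), cursors c1@1 c2@1 c4@1 c3@2, authorship ....
After op 5 (move_left): buffer="rscm" (len 4), cursors c1@0 c2@0 c4@0 c3@1, authorship ....
After op 6 (insert('e')): buffer="eeerescm" (len 8), cursors c1@3 c2@3 c4@3 c3@5, authorship 124.3...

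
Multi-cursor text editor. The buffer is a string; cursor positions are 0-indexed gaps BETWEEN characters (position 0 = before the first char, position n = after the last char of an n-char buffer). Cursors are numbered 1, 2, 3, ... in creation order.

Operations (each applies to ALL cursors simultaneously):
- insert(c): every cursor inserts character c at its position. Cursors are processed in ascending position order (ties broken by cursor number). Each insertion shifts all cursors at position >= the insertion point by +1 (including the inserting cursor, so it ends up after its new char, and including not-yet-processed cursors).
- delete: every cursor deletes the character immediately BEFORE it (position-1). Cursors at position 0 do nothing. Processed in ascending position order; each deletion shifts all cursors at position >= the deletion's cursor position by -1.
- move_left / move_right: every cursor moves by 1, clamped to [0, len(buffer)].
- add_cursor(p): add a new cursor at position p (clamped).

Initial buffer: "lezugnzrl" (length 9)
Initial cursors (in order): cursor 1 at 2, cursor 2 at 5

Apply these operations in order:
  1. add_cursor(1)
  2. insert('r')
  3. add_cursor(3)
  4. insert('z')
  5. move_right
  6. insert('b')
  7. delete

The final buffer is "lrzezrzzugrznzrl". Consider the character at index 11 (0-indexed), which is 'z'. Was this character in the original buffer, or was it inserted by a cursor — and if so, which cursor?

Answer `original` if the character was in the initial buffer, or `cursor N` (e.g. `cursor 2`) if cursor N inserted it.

Answer: cursor 2

Derivation:
After op 1 (add_cursor(1)): buffer="lezugnzrl" (len 9), cursors c3@1 c1@2 c2@5, authorship .........
After op 2 (insert('r')): buffer="lrerzugrnzrl" (len 12), cursors c3@2 c1@4 c2@8, authorship .3.1...2....
After op 3 (add_cursor(3)): buffer="lrerzugrnzrl" (len 12), cursors c3@2 c4@3 c1@4 c2@8, authorship .3.1...2....
After op 4 (insert('z')): buffer="lrzezrzzugrznzrl" (len 16), cursors c3@3 c4@5 c1@7 c2@12, authorship .33.411...22....
After op 5 (move_right): buffer="lrzezrzzugrznzrl" (len 16), cursors c3@4 c4@6 c1@8 c2@13, authorship .33.411...22....
After op 6 (insert('b')): buffer="lrzebzrbzzbugrznbzrl" (len 20), cursors c3@5 c4@8 c1@11 c2@17, authorship .33.34141.1..22.2...
After op 7 (delete): buffer="lrzezrzzugrznzrl" (len 16), cursors c3@4 c4@6 c1@8 c2@13, authorship .33.411...22....
Authorship (.=original, N=cursor N): . 3 3 . 4 1 1 . . . 2 2 . . . .
Index 11: author = 2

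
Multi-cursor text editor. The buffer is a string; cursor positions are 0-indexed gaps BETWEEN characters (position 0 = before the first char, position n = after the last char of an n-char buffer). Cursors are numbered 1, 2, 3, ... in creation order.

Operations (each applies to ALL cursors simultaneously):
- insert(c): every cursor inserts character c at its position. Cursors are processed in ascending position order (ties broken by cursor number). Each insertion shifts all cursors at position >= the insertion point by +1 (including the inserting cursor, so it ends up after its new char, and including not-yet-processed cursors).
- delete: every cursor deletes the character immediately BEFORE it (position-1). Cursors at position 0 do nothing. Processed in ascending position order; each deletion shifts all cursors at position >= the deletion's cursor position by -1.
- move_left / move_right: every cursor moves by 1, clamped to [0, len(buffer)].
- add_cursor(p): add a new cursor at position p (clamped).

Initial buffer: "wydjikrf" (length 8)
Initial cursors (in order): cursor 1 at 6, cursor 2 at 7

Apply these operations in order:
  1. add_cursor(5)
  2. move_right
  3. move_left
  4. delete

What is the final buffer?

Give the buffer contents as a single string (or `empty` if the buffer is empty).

Answer: wydjf

Derivation:
After op 1 (add_cursor(5)): buffer="wydjikrf" (len 8), cursors c3@5 c1@6 c2@7, authorship ........
After op 2 (move_right): buffer="wydjikrf" (len 8), cursors c3@6 c1@7 c2@8, authorship ........
After op 3 (move_left): buffer="wydjikrf" (len 8), cursors c3@5 c1@6 c2@7, authorship ........
After op 4 (delete): buffer="wydjf" (len 5), cursors c1@4 c2@4 c3@4, authorship .....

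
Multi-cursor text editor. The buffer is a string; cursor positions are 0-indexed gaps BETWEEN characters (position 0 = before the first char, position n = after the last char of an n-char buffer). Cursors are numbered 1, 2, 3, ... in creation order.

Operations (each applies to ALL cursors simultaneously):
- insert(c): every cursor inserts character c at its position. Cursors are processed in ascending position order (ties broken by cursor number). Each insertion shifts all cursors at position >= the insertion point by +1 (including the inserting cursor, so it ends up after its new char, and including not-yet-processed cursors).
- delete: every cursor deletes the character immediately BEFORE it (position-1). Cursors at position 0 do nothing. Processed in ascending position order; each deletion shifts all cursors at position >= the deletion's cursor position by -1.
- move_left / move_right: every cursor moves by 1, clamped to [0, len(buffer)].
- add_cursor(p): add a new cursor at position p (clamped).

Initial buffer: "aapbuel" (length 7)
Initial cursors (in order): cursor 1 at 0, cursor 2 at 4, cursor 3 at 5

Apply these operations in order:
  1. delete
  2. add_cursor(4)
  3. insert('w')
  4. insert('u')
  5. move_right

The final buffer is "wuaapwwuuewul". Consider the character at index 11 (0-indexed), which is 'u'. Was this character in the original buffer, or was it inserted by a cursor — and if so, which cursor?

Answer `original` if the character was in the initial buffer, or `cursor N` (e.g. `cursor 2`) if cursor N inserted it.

After op 1 (delete): buffer="aapel" (len 5), cursors c1@0 c2@3 c3@3, authorship .....
After op 2 (add_cursor(4)): buffer="aapel" (len 5), cursors c1@0 c2@3 c3@3 c4@4, authorship .....
After op 3 (insert('w')): buffer="waapwwewl" (len 9), cursors c1@1 c2@6 c3@6 c4@8, authorship 1...23.4.
After op 4 (insert('u')): buffer="wuaapwwuuewul" (len 13), cursors c1@2 c2@9 c3@9 c4@12, authorship 11...2323.44.
After op 5 (move_right): buffer="wuaapwwuuewul" (len 13), cursors c1@3 c2@10 c3@10 c4@13, authorship 11...2323.44.
Authorship (.=original, N=cursor N): 1 1 . . . 2 3 2 3 . 4 4 .
Index 11: author = 4

Answer: cursor 4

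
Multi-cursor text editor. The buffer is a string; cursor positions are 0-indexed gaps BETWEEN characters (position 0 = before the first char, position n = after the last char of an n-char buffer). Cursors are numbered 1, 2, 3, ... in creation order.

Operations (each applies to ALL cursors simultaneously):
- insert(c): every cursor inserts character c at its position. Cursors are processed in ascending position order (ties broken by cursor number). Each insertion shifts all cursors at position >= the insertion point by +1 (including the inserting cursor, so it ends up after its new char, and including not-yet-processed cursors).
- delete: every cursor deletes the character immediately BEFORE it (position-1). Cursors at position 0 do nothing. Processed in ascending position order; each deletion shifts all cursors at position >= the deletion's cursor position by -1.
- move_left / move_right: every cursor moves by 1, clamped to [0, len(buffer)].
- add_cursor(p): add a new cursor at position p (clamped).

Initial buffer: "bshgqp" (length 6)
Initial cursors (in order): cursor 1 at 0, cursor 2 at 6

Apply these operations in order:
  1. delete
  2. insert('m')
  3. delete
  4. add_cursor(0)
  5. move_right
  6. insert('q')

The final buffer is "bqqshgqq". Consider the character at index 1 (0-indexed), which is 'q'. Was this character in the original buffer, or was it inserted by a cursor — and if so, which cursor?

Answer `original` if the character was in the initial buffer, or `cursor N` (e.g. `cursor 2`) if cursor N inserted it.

Answer: cursor 1

Derivation:
After op 1 (delete): buffer="bshgq" (len 5), cursors c1@0 c2@5, authorship .....
After op 2 (insert('m')): buffer="mbshgqm" (len 7), cursors c1@1 c2@7, authorship 1.....2
After op 3 (delete): buffer="bshgq" (len 5), cursors c1@0 c2@5, authorship .....
After op 4 (add_cursor(0)): buffer="bshgq" (len 5), cursors c1@0 c3@0 c2@5, authorship .....
After op 5 (move_right): buffer="bshgq" (len 5), cursors c1@1 c3@1 c2@5, authorship .....
After op 6 (insert('q')): buffer="bqqshgqq" (len 8), cursors c1@3 c3@3 c2@8, authorship .13....2
Authorship (.=original, N=cursor N): . 1 3 . . . . 2
Index 1: author = 1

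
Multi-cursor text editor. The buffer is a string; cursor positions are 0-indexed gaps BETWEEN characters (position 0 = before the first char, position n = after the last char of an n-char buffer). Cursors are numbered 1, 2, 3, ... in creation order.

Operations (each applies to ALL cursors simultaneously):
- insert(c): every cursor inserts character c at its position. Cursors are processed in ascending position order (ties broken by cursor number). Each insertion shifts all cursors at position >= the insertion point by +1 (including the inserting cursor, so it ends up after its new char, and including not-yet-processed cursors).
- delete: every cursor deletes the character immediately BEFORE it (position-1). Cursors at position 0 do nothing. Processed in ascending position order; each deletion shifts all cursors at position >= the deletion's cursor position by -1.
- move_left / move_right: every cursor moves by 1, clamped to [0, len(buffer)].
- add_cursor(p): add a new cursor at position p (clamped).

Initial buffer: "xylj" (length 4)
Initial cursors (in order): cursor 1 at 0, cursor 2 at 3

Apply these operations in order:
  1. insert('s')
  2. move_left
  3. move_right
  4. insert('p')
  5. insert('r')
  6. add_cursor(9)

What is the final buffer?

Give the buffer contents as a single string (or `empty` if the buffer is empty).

Answer: sprxylsprj

Derivation:
After op 1 (insert('s')): buffer="sxylsj" (len 6), cursors c1@1 c2@5, authorship 1...2.
After op 2 (move_left): buffer="sxylsj" (len 6), cursors c1@0 c2@4, authorship 1...2.
After op 3 (move_right): buffer="sxylsj" (len 6), cursors c1@1 c2@5, authorship 1...2.
After op 4 (insert('p')): buffer="spxylspj" (len 8), cursors c1@2 c2@7, authorship 11...22.
After op 5 (insert('r')): buffer="sprxylsprj" (len 10), cursors c1@3 c2@9, authorship 111...222.
After op 6 (add_cursor(9)): buffer="sprxylsprj" (len 10), cursors c1@3 c2@9 c3@9, authorship 111...222.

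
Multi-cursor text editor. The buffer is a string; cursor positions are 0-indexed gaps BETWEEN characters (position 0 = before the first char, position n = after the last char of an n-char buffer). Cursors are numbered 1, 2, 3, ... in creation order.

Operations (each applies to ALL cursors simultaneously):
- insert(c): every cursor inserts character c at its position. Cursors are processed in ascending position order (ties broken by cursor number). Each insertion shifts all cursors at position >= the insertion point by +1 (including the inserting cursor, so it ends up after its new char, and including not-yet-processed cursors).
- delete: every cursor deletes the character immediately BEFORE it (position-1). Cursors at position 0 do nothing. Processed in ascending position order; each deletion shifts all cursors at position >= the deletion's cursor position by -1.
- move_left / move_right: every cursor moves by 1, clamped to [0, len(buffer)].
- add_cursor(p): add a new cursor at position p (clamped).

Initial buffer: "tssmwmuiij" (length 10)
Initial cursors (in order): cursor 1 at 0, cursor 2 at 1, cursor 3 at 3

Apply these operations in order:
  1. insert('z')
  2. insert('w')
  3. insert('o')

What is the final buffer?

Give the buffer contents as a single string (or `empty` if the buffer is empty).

After op 1 (insert('z')): buffer="ztzsszmwmuiij" (len 13), cursors c1@1 c2@3 c3@6, authorship 1.2..3.......
After op 2 (insert('w')): buffer="zwtzwsszwmwmuiij" (len 16), cursors c1@2 c2@5 c3@9, authorship 11.22..33.......
After op 3 (insert('o')): buffer="zwotzwosszwomwmuiij" (len 19), cursors c1@3 c2@7 c3@12, authorship 111.222..333.......

Answer: zwotzwosszwomwmuiij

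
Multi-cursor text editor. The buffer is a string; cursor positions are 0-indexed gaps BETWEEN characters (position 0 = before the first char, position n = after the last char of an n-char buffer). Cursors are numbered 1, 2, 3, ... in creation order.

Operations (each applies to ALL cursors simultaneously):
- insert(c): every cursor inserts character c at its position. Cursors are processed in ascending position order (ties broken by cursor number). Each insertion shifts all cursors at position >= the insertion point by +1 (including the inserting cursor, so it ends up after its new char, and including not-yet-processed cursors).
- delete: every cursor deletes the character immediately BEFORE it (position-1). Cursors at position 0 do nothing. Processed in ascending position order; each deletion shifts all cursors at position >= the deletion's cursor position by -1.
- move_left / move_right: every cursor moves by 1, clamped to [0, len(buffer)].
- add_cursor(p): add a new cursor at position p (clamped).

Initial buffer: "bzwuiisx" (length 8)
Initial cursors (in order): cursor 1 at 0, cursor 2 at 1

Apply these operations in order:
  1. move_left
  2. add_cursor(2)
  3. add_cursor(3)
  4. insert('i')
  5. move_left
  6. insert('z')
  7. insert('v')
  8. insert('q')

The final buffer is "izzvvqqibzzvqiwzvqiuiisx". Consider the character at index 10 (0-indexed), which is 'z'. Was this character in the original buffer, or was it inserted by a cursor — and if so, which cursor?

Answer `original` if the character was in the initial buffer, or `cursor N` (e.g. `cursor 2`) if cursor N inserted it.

After op 1 (move_left): buffer="bzwuiisx" (len 8), cursors c1@0 c2@0, authorship ........
After op 2 (add_cursor(2)): buffer="bzwuiisx" (len 8), cursors c1@0 c2@0 c3@2, authorship ........
After op 3 (add_cursor(3)): buffer="bzwuiisx" (len 8), cursors c1@0 c2@0 c3@2 c4@3, authorship ........
After op 4 (insert('i')): buffer="iibziwiuiisx" (len 12), cursors c1@2 c2@2 c3@5 c4@7, authorship 12..3.4.....
After op 5 (move_left): buffer="iibziwiuiisx" (len 12), cursors c1@1 c2@1 c3@4 c4@6, authorship 12..3.4.....
After op 6 (insert('z')): buffer="izzibzziwziuiisx" (len 16), cursors c1@3 c2@3 c3@7 c4@10, authorship 1122..33.44.....
After op 7 (insert('v')): buffer="izzvvibzzviwzviuiisx" (len 20), cursors c1@5 c2@5 c3@10 c4@14, authorship 112122..333.444.....
After op 8 (insert('q')): buffer="izzvvqqibzzvqiwzvqiuiisx" (len 24), cursors c1@7 c2@7 c3@13 c4@18, authorship 11212122..3333.4444.....
Authorship (.=original, N=cursor N): 1 1 2 1 2 1 2 2 . . 3 3 3 3 . 4 4 4 4 . . . . .
Index 10: author = 3

Answer: cursor 3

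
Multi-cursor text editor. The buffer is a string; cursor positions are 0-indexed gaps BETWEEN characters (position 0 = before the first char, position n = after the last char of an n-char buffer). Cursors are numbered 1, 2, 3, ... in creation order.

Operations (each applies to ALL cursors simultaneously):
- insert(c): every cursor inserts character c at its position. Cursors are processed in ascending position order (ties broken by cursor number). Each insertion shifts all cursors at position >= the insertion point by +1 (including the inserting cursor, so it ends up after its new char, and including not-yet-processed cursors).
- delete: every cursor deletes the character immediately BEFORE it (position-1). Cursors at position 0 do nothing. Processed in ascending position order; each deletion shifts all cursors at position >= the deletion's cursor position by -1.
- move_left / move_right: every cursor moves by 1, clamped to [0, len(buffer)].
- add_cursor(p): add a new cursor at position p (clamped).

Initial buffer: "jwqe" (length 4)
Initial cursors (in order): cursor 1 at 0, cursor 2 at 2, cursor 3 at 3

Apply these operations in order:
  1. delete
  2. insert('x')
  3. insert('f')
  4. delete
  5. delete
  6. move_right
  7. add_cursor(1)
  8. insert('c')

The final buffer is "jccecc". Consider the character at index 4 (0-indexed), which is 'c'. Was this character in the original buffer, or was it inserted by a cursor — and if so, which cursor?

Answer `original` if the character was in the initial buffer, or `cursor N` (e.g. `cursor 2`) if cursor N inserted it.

Answer: cursor 2

Derivation:
After op 1 (delete): buffer="je" (len 2), cursors c1@0 c2@1 c3@1, authorship ..
After op 2 (insert('x')): buffer="xjxxe" (len 5), cursors c1@1 c2@4 c3@4, authorship 1.23.
After op 3 (insert('f')): buffer="xfjxxffe" (len 8), cursors c1@2 c2@7 c3@7, authorship 11.2323.
After op 4 (delete): buffer="xjxxe" (len 5), cursors c1@1 c2@4 c3@4, authorship 1.23.
After op 5 (delete): buffer="je" (len 2), cursors c1@0 c2@1 c3@1, authorship ..
After op 6 (move_right): buffer="je" (len 2), cursors c1@1 c2@2 c3@2, authorship ..
After op 7 (add_cursor(1)): buffer="je" (len 2), cursors c1@1 c4@1 c2@2 c3@2, authorship ..
After op 8 (insert('c')): buffer="jccecc" (len 6), cursors c1@3 c4@3 c2@6 c3@6, authorship .14.23
Authorship (.=original, N=cursor N): . 1 4 . 2 3
Index 4: author = 2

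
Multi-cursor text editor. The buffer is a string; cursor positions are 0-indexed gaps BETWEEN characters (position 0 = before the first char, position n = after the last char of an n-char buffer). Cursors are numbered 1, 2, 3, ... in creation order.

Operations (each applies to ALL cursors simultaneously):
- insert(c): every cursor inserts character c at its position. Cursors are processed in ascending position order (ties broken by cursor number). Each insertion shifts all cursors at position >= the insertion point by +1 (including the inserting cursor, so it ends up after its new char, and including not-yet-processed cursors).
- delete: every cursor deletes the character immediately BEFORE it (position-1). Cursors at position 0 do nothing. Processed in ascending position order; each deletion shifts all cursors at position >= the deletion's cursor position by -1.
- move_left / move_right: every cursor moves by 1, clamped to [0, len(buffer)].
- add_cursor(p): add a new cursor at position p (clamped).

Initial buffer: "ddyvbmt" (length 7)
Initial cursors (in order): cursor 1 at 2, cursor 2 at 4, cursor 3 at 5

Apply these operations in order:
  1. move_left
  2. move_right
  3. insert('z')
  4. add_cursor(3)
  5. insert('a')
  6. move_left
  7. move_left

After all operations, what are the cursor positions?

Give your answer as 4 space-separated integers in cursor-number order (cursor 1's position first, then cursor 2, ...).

Answer: 3 7 10 3

Derivation:
After op 1 (move_left): buffer="ddyvbmt" (len 7), cursors c1@1 c2@3 c3@4, authorship .......
After op 2 (move_right): buffer="ddyvbmt" (len 7), cursors c1@2 c2@4 c3@5, authorship .......
After op 3 (insert('z')): buffer="ddzyvzbzmt" (len 10), cursors c1@3 c2@6 c3@8, authorship ..1..2.3..
After op 4 (add_cursor(3)): buffer="ddzyvzbzmt" (len 10), cursors c1@3 c4@3 c2@6 c3@8, authorship ..1..2.3..
After op 5 (insert('a')): buffer="ddzaayvzabzamt" (len 14), cursors c1@5 c4@5 c2@9 c3@12, authorship ..114..22.33..
After op 6 (move_left): buffer="ddzaayvzabzamt" (len 14), cursors c1@4 c4@4 c2@8 c3@11, authorship ..114..22.33..
After op 7 (move_left): buffer="ddzaayvzabzamt" (len 14), cursors c1@3 c4@3 c2@7 c3@10, authorship ..114..22.33..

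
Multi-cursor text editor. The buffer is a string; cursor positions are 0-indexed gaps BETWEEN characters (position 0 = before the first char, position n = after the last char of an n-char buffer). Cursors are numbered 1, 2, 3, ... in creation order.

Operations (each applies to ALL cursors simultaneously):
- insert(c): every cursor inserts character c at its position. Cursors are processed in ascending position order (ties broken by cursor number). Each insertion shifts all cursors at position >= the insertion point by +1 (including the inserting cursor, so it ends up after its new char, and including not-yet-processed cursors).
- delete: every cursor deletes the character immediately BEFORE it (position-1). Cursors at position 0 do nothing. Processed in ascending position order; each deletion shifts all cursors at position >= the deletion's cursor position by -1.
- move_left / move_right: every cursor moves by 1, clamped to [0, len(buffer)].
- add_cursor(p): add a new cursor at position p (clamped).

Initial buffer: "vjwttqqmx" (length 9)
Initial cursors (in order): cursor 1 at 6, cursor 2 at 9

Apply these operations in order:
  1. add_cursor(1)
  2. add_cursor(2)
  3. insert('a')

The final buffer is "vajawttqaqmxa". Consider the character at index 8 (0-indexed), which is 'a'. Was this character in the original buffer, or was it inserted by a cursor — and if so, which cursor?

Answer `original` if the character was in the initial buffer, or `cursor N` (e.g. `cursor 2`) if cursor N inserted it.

After op 1 (add_cursor(1)): buffer="vjwttqqmx" (len 9), cursors c3@1 c1@6 c2@9, authorship .........
After op 2 (add_cursor(2)): buffer="vjwttqqmx" (len 9), cursors c3@1 c4@2 c1@6 c2@9, authorship .........
After op 3 (insert('a')): buffer="vajawttqaqmxa" (len 13), cursors c3@2 c4@4 c1@9 c2@13, authorship .3.4....1...2
Authorship (.=original, N=cursor N): . 3 . 4 . . . . 1 . . . 2
Index 8: author = 1

Answer: cursor 1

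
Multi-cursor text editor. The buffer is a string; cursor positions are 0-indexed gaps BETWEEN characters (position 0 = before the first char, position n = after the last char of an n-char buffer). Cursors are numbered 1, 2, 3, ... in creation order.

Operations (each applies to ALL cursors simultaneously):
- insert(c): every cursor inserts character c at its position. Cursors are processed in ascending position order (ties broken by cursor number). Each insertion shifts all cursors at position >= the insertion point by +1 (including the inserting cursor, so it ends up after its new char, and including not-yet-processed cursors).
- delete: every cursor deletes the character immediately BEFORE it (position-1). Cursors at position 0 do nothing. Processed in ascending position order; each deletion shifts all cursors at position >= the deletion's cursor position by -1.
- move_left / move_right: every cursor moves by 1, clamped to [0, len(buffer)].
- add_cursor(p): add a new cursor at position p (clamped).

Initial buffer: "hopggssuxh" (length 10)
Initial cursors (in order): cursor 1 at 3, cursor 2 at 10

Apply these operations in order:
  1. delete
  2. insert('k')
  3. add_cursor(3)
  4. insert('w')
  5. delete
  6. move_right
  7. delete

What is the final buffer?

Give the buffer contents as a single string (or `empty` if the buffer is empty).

After op 1 (delete): buffer="hoggssux" (len 8), cursors c1@2 c2@8, authorship ........
After op 2 (insert('k')): buffer="hokggssuxk" (len 10), cursors c1@3 c2@10, authorship ..1......2
After op 3 (add_cursor(3)): buffer="hokggssuxk" (len 10), cursors c1@3 c3@3 c2@10, authorship ..1......2
After op 4 (insert('w')): buffer="hokwwggssuxkw" (len 13), cursors c1@5 c3@5 c2@13, authorship ..113......22
After op 5 (delete): buffer="hokggssuxk" (len 10), cursors c1@3 c3@3 c2@10, authorship ..1......2
After op 6 (move_right): buffer="hokggssuxk" (len 10), cursors c1@4 c3@4 c2@10, authorship ..1......2
After op 7 (delete): buffer="hogssux" (len 7), cursors c1@2 c3@2 c2@7, authorship .......

Answer: hogssux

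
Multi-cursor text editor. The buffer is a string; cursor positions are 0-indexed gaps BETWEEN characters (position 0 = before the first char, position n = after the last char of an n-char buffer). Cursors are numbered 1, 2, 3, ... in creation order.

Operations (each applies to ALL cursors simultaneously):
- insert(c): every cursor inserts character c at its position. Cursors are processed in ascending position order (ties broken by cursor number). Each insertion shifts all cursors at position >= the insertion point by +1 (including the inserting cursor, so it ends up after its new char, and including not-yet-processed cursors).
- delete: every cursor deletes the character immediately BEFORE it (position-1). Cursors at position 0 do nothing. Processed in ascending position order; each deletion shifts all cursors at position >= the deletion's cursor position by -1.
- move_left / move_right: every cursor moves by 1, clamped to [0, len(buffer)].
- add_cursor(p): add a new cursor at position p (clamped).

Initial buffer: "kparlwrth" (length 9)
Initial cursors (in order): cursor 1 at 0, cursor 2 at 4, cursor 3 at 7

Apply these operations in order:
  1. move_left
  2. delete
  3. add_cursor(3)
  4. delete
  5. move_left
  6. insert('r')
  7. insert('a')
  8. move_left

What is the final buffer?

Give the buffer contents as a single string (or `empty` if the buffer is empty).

Answer: rrrraaaakrth

Derivation:
After op 1 (move_left): buffer="kparlwrth" (len 9), cursors c1@0 c2@3 c3@6, authorship .........
After op 2 (delete): buffer="kprlrth" (len 7), cursors c1@0 c2@2 c3@4, authorship .......
After op 3 (add_cursor(3)): buffer="kprlrth" (len 7), cursors c1@0 c2@2 c4@3 c3@4, authorship .......
After op 4 (delete): buffer="krth" (len 4), cursors c1@0 c2@1 c3@1 c4@1, authorship ....
After op 5 (move_left): buffer="krth" (len 4), cursors c1@0 c2@0 c3@0 c4@0, authorship ....
After op 6 (insert('r')): buffer="rrrrkrth" (len 8), cursors c1@4 c2@4 c3@4 c4@4, authorship 1234....
After op 7 (insert('a')): buffer="rrrraaaakrth" (len 12), cursors c1@8 c2@8 c3@8 c4@8, authorship 12341234....
After op 8 (move_left): buffer="rrrraaaakrth" (len 12), cursors c1@7 c2@7 c3@7 c4@7, authorship 12341234....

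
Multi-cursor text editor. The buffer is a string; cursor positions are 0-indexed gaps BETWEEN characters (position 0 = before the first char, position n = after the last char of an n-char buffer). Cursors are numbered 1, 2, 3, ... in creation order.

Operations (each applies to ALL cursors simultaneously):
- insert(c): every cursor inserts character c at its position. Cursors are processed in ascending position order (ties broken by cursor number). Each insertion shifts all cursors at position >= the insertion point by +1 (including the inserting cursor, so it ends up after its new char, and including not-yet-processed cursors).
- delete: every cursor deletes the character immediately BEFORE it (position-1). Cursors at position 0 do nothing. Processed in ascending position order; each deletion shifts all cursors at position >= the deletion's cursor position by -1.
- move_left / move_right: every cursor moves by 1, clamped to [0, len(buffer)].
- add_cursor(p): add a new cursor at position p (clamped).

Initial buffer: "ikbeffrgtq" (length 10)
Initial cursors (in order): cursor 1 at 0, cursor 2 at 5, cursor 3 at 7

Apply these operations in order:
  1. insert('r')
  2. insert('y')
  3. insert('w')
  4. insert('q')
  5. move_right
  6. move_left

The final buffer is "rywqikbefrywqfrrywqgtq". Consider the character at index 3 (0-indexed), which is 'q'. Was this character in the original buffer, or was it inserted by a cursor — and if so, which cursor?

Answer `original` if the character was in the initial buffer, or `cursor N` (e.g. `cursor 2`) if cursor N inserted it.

Answer: cursor 1

Derivation:
After op 1 (insert('r')): buffer="rikbefrfrrgtq" (len 13), cursors c1@1 c2@7 c3@10, authorship 1.....2..3...
After op 2 (insert('y')): buffer="ryikbefryfrrygtq" (len 16), cursors c1@2 c2@9 c3@13, authorship 11.....22..33...
After op 3 (insert('w')): buffer="rywikbefrywfrrywgtq" (len 19), cursors c1@3 c2@11 c3@16, authorship 111.....222..333...
After op 4 (insert('q')): buffer="rywqikbefrywqfrrywqgtq" (len 22), cursors c1@4 c2@13 c3@19, authorship 1111.....2222..3333...
After op 5 (move_right): buffer="rywqikbefrywqfrrywqgtq" (len 22), cursors c1@5 c2@14 c3@20, authorship 1111.....2222..3333...
After op 6 (move_left): buffer="rywqikbefrywqfrrywqgtq" (len 22), cursors c1@4 c2@13 c3@19, authorship 1111.....2222..3333...
Authorship (.=original, N=cursor N): 1 1 1 1 . . . . . 2 2 2 2 . . 3 3 3 3 . . .
Index 3: author = 1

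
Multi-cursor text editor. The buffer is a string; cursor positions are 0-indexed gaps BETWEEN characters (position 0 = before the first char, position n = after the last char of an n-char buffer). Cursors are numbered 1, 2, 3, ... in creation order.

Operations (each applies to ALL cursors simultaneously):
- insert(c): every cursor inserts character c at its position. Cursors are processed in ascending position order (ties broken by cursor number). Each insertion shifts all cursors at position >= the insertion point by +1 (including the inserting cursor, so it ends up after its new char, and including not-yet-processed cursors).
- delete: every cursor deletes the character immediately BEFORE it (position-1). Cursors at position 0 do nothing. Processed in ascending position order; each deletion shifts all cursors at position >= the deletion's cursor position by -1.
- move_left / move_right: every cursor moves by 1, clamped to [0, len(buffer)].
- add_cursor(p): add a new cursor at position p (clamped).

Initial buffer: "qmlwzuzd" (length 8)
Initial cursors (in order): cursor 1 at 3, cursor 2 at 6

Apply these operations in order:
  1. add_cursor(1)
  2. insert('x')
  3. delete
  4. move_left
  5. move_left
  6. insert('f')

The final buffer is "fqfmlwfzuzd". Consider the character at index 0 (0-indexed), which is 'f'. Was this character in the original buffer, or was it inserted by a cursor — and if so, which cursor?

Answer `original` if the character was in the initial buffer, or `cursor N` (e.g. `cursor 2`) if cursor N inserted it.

Answer: cursor 3

Derivation:
After op 1 (add_cursor(1)): buffer="qmlwzuzd" (len 8), cursors c3@1 c1@3 c2@6, authorship ........
After op 2 (insert('x')): buffer="qxmlxwzuxzd" (len 11), cursors c3@2 c1@5 c2@9, authorship .3..1...2..
After op 3 (delete): buffer="qmlwzuzd" (len 8), cursors c3@1 c1@3 c2@6, authorship ........
After op 4 (move_left): buffer="qmlwzuzd" (len 8), cursors c3@0 c1@2 c2@5, authorship ........
After op 5 (move_left): buffer="qmlwzuzd" (len 8), cursors c3@0 c1@1 c2@4, authorship ........
After op 6 (insert('f')): buffer="fqfmlwfzuzd" (len 11), cursors c3@1 c1@3 c2@7, authorship 3.1...2....
Authorship (.=original, N=cursor N): 3 . 1 . . . 2 . . . .
Index 0: author = 3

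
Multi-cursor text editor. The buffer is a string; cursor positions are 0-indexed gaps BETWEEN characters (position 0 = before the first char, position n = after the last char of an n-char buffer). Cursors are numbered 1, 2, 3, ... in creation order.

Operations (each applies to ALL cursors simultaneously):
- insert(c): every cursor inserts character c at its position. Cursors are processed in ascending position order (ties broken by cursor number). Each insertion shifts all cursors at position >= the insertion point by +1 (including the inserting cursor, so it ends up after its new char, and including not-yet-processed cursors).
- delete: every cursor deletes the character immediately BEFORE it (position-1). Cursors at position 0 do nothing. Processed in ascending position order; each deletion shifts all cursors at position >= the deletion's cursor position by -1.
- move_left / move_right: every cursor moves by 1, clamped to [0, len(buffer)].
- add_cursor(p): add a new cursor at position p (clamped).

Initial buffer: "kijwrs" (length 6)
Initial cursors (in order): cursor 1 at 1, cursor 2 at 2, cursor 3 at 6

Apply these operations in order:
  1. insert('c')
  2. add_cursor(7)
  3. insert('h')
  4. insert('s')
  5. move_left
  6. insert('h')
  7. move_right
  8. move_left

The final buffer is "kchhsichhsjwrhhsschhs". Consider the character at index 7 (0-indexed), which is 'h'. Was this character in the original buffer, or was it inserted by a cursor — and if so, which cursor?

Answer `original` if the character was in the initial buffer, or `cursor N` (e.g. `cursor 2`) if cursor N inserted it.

Answer: cursor 2

Derivation:
After op 1 (insert('c')): buffer="kcicjwrsc" (len 9), cursors c1@2 c2@4 c3@9, authorship .1.2....3
After op 2 (add_cursor(7)): buffer="kcicjwrsc" (len 9), cursors c1@2 c2@4 c4@7 c3@9, authorship .1.2....3
After op 3 (insert('h')): buffer="kchichjwrhsch" (len 13), cursors c1@3 c2@6 c4@10 c3@13, authorship .11.22...4.33
After op 4 (insert('s')): buffer="kchsichsjwrhsschs" (len 17), cursors c1@4 c2@8 c4@13 c3@17, authorship .111.222...44.333
After op 5 (move_left): buffer="kchsichsjwrhsschs" (len 17), cursors c1@3 c2@7 c4@12 c3@16, authorship .111.222...44.333
After op 6 (insert('h')): buffer="kchhsichhsjwrhhsschhs" (len 21), cursors c1@4 c2@9 c4@15 c3@20, authorship .1111.2222...444.3333
After op 7 (move_right): buffer="kchhsichhsjwrhhsschhs" (len 21), cursors c1@5 c2@10 c4@16 c3@21, authorship .1111.2222...444.3333
After op 8 (move_left): buffer="kchhsichhsjwrhhsschhs" (len 21), cursors c1@4 c2@9 c4@15 c3@20, authorship .1111.2222...444.3333
Authorship (.=original, N=cursor N): . 1 1 1 1 . 2 2 2 2 . . . 4 4 4 . 3 3 3 3
Index 7: author = 2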